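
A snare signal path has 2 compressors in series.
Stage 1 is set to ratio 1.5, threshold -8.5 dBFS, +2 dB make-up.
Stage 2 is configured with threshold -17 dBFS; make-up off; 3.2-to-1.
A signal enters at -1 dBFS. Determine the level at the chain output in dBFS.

-12.15625 dBFS

Stage 1: overshoot 7.5 dB → 7.5/1.5 = 5 dB → -3.5 dBFS; +2 dB make-up → -1.5 dBFS.
Stage 2: 15.5 dB above -17 dBFS, reduced 3.2:1 to 4.84375 dB above → -12.15625 dBFS.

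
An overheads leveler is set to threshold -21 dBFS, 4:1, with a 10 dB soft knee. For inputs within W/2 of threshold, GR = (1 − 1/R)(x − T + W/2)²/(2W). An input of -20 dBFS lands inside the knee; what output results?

x − T + W/2 = -20 − (-21) + 5 = 6.
GR = (1 − 1/4) × 6² / 20 = 0.75 × 36 / 20 = 1.35 dB.
Output = -20 − 1.35 = -21.35 dBFS.

-21.35 dBFS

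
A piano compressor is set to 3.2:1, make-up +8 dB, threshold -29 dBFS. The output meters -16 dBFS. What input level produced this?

-13 dBFS

Before make-up, the level was -16 − 8 = -24 dBFS.
The compressed level sits -24 − (-29) = 5 dB over threshold.
Undo the ratio: input overshoot = 5 × 3.2 = 16 dB, giving input = -13 dBFS.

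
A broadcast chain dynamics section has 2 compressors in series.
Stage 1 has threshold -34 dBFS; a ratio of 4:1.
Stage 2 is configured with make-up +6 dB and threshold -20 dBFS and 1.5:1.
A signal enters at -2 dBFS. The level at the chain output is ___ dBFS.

-20 dBFS

Stage 1: -2 dBFS is 32 dB over -34 dBFS; at 4:1 that becomes 8 dB over, giving -26 dBFS.
Stage 2: -26 dBFS ≤ -20 dBFS, so stage 2 doesn't engage; make-up brings it to -20 dBFS.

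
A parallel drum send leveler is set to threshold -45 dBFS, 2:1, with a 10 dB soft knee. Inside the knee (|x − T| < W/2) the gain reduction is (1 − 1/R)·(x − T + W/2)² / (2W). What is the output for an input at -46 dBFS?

-46.4 dBFS

x − T + W/2 = -46 − (-45) + 5 = 4.
GR = (1 − 1/2) × 4² / 20 = 0.5 × 16 / 20 = 0.4 dB.
Output = -46 − 0.4 = -46.4 dBFS.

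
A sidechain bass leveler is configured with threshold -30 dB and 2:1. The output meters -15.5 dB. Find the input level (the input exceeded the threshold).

-1 dB

Post-compression overshoot = -15.5 − (-30) = 14.5 dB.
Undo the ratio: input overshoot = 14.5 × 2 = 29 dB, giving input = -1 dB.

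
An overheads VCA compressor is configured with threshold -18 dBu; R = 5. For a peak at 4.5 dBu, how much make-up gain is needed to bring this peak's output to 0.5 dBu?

14 dB

Without make-up, output = threshold + overshoot/5 = -18 + 4.5 = -13.5 dBu.
Gap to target: 14 dB.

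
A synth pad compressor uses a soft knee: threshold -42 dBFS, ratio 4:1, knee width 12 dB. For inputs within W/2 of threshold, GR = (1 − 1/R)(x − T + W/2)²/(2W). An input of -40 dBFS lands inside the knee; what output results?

-42 dBFS

x − T + W/2 = -40 − (-42) + 6 = 8.
GR = (1 − 1/4) × 8² / 24 = 0.75 × 64 / 24 = 2 dB.
Output = -40 − 2 = -42 dBFS.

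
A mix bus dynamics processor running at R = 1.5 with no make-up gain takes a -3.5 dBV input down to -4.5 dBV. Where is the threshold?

Let T be the threshold. Output overshoot = (input overshoot)/R, so -4.5 − T = (-3.5 − T)/1.5.
1.5·(-4.5 − T) = -3.5 − T → 0.5·T = -6.75 − (-3.5) = -3.25.
T = -3.25/0.5 = -6.5 dBV.

-6.5 dBV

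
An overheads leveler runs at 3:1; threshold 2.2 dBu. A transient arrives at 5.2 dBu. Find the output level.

The input is 3 dB above the 2.2 dBu threshold.
The 3 dB excess becomes 1 dB after 3:1 reduction.
That puts the output at 3.2 dBu.

3.2 dBu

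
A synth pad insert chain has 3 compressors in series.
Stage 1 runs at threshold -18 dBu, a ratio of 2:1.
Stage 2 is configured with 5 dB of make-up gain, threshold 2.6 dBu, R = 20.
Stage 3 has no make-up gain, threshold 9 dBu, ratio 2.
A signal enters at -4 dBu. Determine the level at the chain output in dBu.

-6 dBu

Stage 1: 14 dB above -18 dBu, reduced 2:1 to 7 dB above → -11 dBu.
Stage 2: below threshold (-11 ≤ 2.6); passes unchanged; make-up brings it to -6 dBu.
Stage 3: below threshold (-6 ≤ 9); passes unchanged; output -6 dBu.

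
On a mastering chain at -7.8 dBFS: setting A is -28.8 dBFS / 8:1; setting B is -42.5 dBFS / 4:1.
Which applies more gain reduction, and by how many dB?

A: overshoot 21 dB → output overshoot 2.625 dB → GR 18.375 dB.
B: overshoot 34.7 dB → output overshoot 8.675 dB → GR 26.025 dB.
B reduces 7.65 dB more.

B, by 7.65 dB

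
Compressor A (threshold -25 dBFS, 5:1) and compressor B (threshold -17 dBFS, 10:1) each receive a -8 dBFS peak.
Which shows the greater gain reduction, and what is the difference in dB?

A: GR = 17 − 17/5 = 13.6 dB.
B: GR = 9 − 9/10 = 8.1 dB.
Difference: 5.5 dB in favour of A.

A, by 5.5 dB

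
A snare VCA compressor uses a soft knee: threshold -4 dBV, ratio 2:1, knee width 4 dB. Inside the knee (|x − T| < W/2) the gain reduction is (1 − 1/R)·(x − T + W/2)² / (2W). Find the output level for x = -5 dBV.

x − T + W/2 = -5 − (-4) + 2 = 1.
GR = (1 − 1/2) × 1² / 8 = 0.5 × 1 / 8 = 0.0625 dB.
Output = -5 − 0.0625 = -5.0625 dBV.

-5.0625 dBV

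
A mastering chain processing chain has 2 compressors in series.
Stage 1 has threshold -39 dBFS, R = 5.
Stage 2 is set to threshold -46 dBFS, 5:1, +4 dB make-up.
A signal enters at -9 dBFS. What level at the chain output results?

-39.4 dBFS

Stage 1: -9 dBFS is 30 dB over -39 dBFS; at 5:1 that becomes 6 dB over, giving -33 dBFS.
Stage 2: -33 dBFS is 13 dB over -46 dBFS; at 5:1 that becomes 2.6 dB over, giving -43.4 dBFS; +4 dB make-up → -39.4 dBFS.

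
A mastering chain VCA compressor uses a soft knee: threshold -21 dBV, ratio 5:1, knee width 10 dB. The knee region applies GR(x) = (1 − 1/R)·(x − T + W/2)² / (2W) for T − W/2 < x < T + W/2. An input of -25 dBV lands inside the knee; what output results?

x − T + W/2 = -25 − (-21) + 5 = 1.
GR = (1 − 1/5) × 1² / 20 = 0.8 × 1 / 20 = 0.04 dB.
Output = -25 − 0.04 = -25.04 dBV.

-25.04 dBV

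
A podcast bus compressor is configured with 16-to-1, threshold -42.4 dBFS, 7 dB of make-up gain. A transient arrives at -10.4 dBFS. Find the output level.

-33.4 dBFS

Overshoot: -10.4 − (-42.4) = 32 dB.
The 32 dB excess becomes 2 dB after 16:1 reduction.
So the level is -42.4 + 2 = -40.4 dBFS; make-up adds 7 dB, giving -33.4 dBFS.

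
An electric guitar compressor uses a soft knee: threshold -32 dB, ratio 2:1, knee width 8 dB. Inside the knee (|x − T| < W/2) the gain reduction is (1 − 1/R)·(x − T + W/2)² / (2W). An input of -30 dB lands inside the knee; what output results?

x − T + W/2 = -30 − (-32) + 4 = 6.
GR = (1 − 1/2) × 6² / 16 = 0.5 × 36 / 16 = 1.125 dB.
Output = -30 − 1.125 = -31.125 dB.

-31.125 dB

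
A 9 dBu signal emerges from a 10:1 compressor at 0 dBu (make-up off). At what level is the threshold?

-1 dBu

Gain reduction = 9 − 0 = 9 dB; output overshoot = GR / (R − 1) = 9 / 9 = 1 dB.
Threshold = output − output overshoot = 0 − 1 = -1 dBu.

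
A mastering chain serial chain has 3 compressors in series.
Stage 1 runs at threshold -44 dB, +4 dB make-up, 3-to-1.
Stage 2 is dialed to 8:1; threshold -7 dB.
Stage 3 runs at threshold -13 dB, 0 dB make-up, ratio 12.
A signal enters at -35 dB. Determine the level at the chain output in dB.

Stage 1: 9 dB above -44 dB, reduced 3:1 to 3 dB above → -41 dB; +4 dB make-up → -37 dB.
Stage 2: -37 dB is at or below the -7 dB threshold — no compression; output -37 dB.
Stage 3: below threshold (-37 ≤ -13); passes unchanged; output -37 dB.

-37 dB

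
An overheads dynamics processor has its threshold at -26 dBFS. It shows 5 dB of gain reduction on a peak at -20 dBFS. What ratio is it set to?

Input overshoot = -20 − (-26) = 6 dB.
Output overshoot = 6 − 5 = 1 dB.
Ratio = input overshoot / output overshoot = 6 / 1 = 6.

6:1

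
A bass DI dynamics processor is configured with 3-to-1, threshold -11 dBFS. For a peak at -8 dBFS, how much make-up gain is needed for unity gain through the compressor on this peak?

2 dB

The peak compresses to -11 + 3/3 = -10 dBFS.
To reach -8 dBFS requires -8 − (-10) = 2 dB of make-up.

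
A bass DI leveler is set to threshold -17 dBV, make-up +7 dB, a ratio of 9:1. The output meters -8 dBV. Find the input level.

Before make-up, the level was -8 − 7 = -15 dBV.
Post-compression overshoot = -15 − (-17) = 2 dB.
Undo the ratio: input overshoot = 2 × 9 = 18 dB, giving input = 1 dBV.

1 dBV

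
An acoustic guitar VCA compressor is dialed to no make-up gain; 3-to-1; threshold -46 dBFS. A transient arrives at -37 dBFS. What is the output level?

The input is 9 dB above the -46 dBFS threshold.
3:1 compression reduces that to 9/3 = 3 dB over.
That puts the output at -43 dBFS.

-43 dBFS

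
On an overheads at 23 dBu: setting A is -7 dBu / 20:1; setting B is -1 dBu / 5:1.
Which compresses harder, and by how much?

A: 30 dB over, compressed to 1.5 dB over, so 28.5 dB of GR.
B: 24 dB over, compressed to 4.8 dB over, so 19.2 dB of GR.
A applies 9.3 dB more gain reduction.

A, by 9.3 dB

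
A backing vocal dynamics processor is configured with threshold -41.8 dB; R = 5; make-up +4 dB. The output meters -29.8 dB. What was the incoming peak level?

Stripping the +4 dB make-up gives -33.8 dB at the gain stage.
That's 8 dB above the -41.8 dB threshold.
Before 5:1 compression the overshoot was 8 × 5 = 40 dB, so input = -41.8 + 40 = -1.8 dB.

-1.8 dB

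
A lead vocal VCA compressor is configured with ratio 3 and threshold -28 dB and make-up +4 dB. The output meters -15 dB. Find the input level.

-1 dB

Stripping the +4 dB make-up gives -19 dB at the gain stage.
Post-compression overshoot = -19 − (-28) = 9 dB.
Undo the ratio: input overshoot = 9 × 3 = 27 dB, giving input = -1 dB.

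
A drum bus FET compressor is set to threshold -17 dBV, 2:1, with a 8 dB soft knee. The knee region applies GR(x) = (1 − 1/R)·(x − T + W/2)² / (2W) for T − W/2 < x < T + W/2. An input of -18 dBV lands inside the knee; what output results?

-18.28125 dBV

x − T + W/2 = -18 − (-17) + 4 = 3.
GR = (1 − 1/2) × 3² / 16 = 0.5 × 9 / 16 = 0.28125 dB.
Output = -18 − 0.28125 = -18.28125 dBV.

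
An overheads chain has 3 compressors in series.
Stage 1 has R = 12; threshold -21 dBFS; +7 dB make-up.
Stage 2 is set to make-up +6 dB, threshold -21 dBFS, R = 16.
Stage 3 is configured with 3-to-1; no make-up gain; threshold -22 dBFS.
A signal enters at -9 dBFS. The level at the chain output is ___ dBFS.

Stage 1: 12 dB above -21 dBFS, reduced 12:1 to 1 dB above → -20 dBFS; +7 dB make-up → -13 dBFS.
Stage 2: 8 dB above -21 dBFS, reduced 16:1 to 0.5 dB above → -20.5 dBFS; +6 dB make-up → -14.5 dBFS.
Stage 3: -14.5 dBFS is 7.5 dB over -22 dBFS; at 3:1 that becomes 2.5 dB over, giving -19.5 dBFS.

-19.5 dBFS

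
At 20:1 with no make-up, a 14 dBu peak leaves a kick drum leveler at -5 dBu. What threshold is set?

Input is 20 dB above T (since output overshoot × R = input overshoot: (-5 − T)·20 = 14 − T gives T = -6 dBu).
Check: -6 + (14 − (-6))/20 = -6 + 1 = -5 dBu. ✓

-6 dBu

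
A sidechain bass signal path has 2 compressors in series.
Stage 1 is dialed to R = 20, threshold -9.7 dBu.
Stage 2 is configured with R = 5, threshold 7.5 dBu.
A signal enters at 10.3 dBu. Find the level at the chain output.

Stage 1: 20 dB above -9.7 dBu, reduced 20:1 to 1 dB above → -8.7 dBu.
Stage 2: -8.7 dBu ≤ 7.5 dBu, so stage 2 doesn't engage; output -8.7 dBu.

-8.7 dBu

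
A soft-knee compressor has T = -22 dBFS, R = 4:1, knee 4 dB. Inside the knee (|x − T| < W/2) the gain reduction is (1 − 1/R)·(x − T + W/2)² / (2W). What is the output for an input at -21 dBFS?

x − T + W/2 = -21 − (-22) + 2 = 3.
GR = (1 − 1/4) × 3² / 8 = 0.75 × 9 / 8 = 0.84375 dB.
Output = -21 − 0.84375 = -21.84375 dBFS.

-21.84375 dBFS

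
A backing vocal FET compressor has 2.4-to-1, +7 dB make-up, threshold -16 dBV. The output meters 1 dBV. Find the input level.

Before make-up, the level was 1 − 7 = -6 dBV.
That's 10 dB above the -16 dBV threshold.
Before 2.4:1 compression the overshoot was 10 × 2.4 = 24 dB, so input = -16 + 24 = 8 dBV.

8 dBV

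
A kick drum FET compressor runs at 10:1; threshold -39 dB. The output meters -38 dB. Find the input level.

Post-compression overshoot = -38 − (-39) = 1 dB.
Input overshoot = R × output overshoot = 10 dB → input = -39 + 10 = -29 dB.

-29 dB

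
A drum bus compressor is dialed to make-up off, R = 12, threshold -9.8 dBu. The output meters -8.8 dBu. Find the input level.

2.2 dBu

The compressed level sits -8.8 − (-9.8) = 1 dB over threshold.
Input overshoot = R × output overshoot = 12 dB → input = -9.8 + 12 = 2.2 dBu.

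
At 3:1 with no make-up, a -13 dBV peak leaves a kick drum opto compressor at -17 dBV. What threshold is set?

Gain reduction = -13 − (-17) = 4 dB; output overshoot = GR / (R − 1) = 4 / 2 = 2 dB.
Threshold = output − output overshoot = -17 − 2 = -19 dBV.

-19 dBV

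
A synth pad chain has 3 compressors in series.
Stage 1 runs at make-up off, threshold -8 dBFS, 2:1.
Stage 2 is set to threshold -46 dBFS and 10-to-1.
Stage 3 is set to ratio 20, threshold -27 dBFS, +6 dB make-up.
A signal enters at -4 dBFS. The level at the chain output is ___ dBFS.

-36 dBFS

Stage 1: -4 dBFS is 4 dB over -8 dBFS; at 2:1 that becomes 2 dB over, giving -6 dBFS.
Stage 2: -6 dBFS is 40 dB over -46 dBFS; at 10:1 that becomes 4 dB over, giving -42 dBFS.
Stage 3: below threshold (-42 ≤ -27); passes unchanged; make-up brings it to -36 dBFS.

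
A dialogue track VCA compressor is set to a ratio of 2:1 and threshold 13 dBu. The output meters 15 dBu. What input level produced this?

That's 2 dB above the 13 dBu threshold.
Undo the ratio: input overshoot = 2 × 2 = 4 dB, giving input = 17 dBu.

17 dBu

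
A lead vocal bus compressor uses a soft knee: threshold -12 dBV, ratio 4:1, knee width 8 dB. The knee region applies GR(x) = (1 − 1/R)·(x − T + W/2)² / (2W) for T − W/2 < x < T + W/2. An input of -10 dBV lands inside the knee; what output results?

-11.6875 dBV

x − T + W/2 = -10 − (-12) + 4 = 6.
GR = (1 − 1/4) × 6² / 16 = 0.75 × 36 / 16 = 1.6875 dB.
Output = -10 − 1.6875 = -11.6875 dBV.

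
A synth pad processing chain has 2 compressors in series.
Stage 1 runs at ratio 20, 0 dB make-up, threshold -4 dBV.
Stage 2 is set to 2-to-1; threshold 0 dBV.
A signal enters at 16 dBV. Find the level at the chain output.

-3 dBV

Stage 1: 20 dB above -4 dBV, reduced 20:1 to 1 dB above → -3 dBV.
Stage 2: below threshold (-3 ≤ 0); passes unchanged; output -3 dBV.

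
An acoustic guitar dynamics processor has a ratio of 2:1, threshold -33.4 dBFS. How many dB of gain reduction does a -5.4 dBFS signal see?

14 dB

Overshoot = -5.4 − (-33.4) = 28 dB.
At 2:1, output sits 28/2 = 14 dB above threshold.
Gain reduction = 28 − 14 = 14 dB.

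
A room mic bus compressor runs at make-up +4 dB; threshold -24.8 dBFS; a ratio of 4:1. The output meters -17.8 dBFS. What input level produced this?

Stripping the +4 dB make-up gives -21.8 dBFS at the gain stage.
That's 3 dB above the -24.8 dBFS threshold.
Input overshoot = R × output overshoot = 12 dB → input = -24.8 + 12 = -12.8 dBFS.

-12.8 dBFS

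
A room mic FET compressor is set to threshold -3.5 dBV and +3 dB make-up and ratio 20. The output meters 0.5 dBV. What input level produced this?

16.5 dBV

Before make-up, the level was 0.5 − 3 = -2.5 dBV.
That's 1 dB above the -3.5 dBV threshold.
Undo the ratio: input overshoot = 1 × 20 = 20 dB, giving input = 16.5 dBV.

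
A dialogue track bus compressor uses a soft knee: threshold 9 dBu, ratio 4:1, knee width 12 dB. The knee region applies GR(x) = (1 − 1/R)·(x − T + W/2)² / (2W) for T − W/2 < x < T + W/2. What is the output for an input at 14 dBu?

10.21875 dBu

x − T + W/2 = 14 − 9 + 6 = 11.
GR = (1 − 1/4) × 11² / 24 = 0.75 × 121 / 24 = 3.78125 dB.
Output = 14 − 3.78125 = 10.21875 dBu.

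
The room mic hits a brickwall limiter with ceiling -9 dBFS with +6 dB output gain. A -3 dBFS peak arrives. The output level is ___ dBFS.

-3 dBFS

A brickwall limiter is an ∞:1 compressor: any input above the ceiling is clamped to -9 dBFS.
Output gain then adds 6 dB: -9 + 6 = -3 dBFS.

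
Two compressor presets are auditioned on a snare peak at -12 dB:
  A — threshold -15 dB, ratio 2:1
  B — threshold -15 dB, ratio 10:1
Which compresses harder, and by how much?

A: overshoot 3 dB → output overshoot 1.5 dB → GR 1.5 dB.
B: overshoot 3 dB → output overshoot 0.3 dB → GR 2.7 dB.
B applies 1.2 dB more gain reduction.

B, by 1.2 dB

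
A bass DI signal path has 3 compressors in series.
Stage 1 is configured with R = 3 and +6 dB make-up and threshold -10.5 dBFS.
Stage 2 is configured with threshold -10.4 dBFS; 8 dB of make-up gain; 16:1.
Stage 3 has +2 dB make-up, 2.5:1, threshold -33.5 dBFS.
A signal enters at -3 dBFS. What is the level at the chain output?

Stage 1: overshoot 7.5 dB → 7.5/3 = 2.5 dB → -8 dBFS; +6 dB make-up → -2 dBFS.
Stage 2: overshoot 8.4 dB → 8.4/16 = 0.525 dB → -9.875 dBFS; +8 dB make-up → -1.875 dBFS.
Stage 3: overshoot 31.625 dB → 31.625/2.5 = 12.65 dB → -20.85 dBFS; +2 dB make-up → -18.85 dBFS.

-18.85 dBFS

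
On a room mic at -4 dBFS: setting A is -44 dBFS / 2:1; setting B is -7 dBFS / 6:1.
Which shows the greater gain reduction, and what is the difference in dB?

A: 40 dB over, compressed to 20 dB over, so 20 dB of GR.
B: 3 dB over, compressed to 0.5 dB over, so 2.5 dB of GR.
A applies 17.5 dB more gain reduction.

A, by 17.5 dB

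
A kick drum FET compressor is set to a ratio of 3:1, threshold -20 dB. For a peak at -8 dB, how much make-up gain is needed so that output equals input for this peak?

8 dB

The peak compresses to -20 + 12/3 = -16 dB.
To reach -8 dB requires -8 − (-16) = 8 dB of make-up.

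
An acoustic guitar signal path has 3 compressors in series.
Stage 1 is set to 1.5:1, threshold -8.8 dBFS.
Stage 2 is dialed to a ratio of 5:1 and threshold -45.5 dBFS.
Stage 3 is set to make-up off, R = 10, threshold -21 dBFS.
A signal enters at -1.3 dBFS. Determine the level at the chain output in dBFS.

-37.16 dBFS

Stage 1: 7.5 dB above -8.8 dBFS, reduced 1.5:1 to 5 dB above → -3.8 dBFS.
Stage 2: overshoot 41.7 dB → 41.7/5 = 8.34 dB → -37.16 dBFS.
Stage 3: -37.16 dBFS ≤ -21 dBFS, so stage 3 doesn't engage; output -37.16 dBFS.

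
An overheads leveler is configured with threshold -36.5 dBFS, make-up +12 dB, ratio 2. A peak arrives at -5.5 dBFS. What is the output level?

-9 dBFS

The input is 31 dB above the -36.5 dBFS threshold.
At 2:1 the overshoot is divided by 2, leaving 15.5 dB above threshold.
That puts the output at -21 dBFS; make-up adds 12 dB, giving -9 dBFS.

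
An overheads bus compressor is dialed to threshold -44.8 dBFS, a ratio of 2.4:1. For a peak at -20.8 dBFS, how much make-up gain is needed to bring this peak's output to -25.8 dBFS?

The peak compresses to -44.8 + 24/2.4 = -34.8 dBFS.
To reach -25.8 dBFS requires -25.8 − (-34.8) = 9 dB of make-up.

9 dB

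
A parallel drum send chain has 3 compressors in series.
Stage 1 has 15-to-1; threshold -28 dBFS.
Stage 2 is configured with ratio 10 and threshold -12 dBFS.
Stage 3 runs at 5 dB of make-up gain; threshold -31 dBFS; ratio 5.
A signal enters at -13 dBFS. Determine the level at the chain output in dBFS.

-25.2 dBFS

Stage 1: -13 dBFS is 15 dB over -28 dBFS; at 15:1 that becomes 1 dB over, giving -27 dBFS.
Stage 2: -27 dBFS ≤ -12 dBFS, so stage 2 doesn't engage; output -27 dBFS.
Stage 3: overshoot 4 dB → 4/5 = 0.8 dB → -30.2 dBFS; +5 dB make-up → -25.2 dBFS.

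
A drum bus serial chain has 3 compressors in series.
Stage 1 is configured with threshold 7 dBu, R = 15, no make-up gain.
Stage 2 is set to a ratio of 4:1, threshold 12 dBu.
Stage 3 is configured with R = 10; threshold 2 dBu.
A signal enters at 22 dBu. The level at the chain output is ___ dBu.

2.6 dBu

Stage 1: 22 dBu is 15 dB over 7 dBu; at 15:1 that becomes 1 dB over, giving 8 dBu.
Stage 2: 8 dBu ≤ 12 dBu, so stage 2 doesn't engage; output 8 dBu.
Stage 3: 8 dBu is 6 dB over 2 dBu; at 10:1 that becomes 0.6 dB over, giving 2.6 dBu.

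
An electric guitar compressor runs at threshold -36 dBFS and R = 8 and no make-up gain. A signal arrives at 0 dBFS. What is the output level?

-31.5 dBFS

Overshoot: 0 − (-36) = 36 dB.
At 8:1 the overshoot is divided by 8, leaving 4.5 dB above threshold.
So the level is -36 + 4.5 = -31.5 dBFS.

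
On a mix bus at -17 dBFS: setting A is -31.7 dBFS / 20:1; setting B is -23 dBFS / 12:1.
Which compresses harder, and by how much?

A: 14.7 dB over, compressed to 0.735 dB over, so 13.965 dB of GR.
B: 6 dB over, compressed to 0.5 dB over, so 5.5 dB of GR.
A reduces 8.465 dB more.

A, by 8.465 dB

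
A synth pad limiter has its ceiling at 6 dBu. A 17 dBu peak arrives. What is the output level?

6 dBu

At ∞:1, everything above 6 dBu is held at the ceiling.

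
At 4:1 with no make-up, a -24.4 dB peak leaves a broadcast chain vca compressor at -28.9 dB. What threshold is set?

Input is 6 dB above T (since output overshoot × R = input overshoot: (-28.9 − T)·4 = -24.4 − T gives T = -30.4 dB).
Check: -30.4 + (-24.4 − (-30.4))/4 = -30.4 + 1.5 = -28.9 dB. ✓

-30.4 dB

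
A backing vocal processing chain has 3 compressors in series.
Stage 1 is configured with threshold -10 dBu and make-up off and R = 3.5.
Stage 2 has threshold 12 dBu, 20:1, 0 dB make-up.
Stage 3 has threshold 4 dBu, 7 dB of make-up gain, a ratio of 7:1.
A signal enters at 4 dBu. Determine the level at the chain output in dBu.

Stage 1: 4 dBu is 14 dB over -10 dBu; at 3.5:1 that becomes 4 dB over, giving -6 dBu.
Stage 2: below threshold (-6 ≤ 12); passes unchanged; output -6 dBu.
Stage 3: -6 dBu is at or below the 4 dBu threshold — no compression; make-up brings it to 1 dBu.

1 dBu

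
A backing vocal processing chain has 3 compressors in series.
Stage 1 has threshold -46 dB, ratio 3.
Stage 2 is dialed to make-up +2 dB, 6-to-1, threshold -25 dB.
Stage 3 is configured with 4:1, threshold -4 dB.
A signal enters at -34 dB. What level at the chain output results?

Stage 1: -34 dB is 12 dB over -46 dB; at 3:1 that becomes 4 dB over, giving -42 dB.
Stage 2: -42 dB ≤ -25 dB, so stage 2 doesn't engage; make-up brings it to -40 dB.
Stage 3: -40 dB ≤ -4 dB, so stage 3 doesn't engage; output -40 dB.

-40 dB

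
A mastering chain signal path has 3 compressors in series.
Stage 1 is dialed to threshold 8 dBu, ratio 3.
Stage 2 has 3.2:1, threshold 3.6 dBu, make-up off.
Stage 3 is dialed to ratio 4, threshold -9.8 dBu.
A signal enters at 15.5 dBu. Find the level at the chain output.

-5.910938 dBu

Stage 1: overshoot 7.5 dB → 7.5/3 = 2.5 dB → 10.5 dBu.
Stage 2: overshoot 6.9 dB → 6.9/3.2 = 2.15625 dB → 5.75625 dBu.
Stage 3: 15.55625 dB above -9.8 dBu, reduced 4:1 to 3.889063 dB above → -5.910938 dBu.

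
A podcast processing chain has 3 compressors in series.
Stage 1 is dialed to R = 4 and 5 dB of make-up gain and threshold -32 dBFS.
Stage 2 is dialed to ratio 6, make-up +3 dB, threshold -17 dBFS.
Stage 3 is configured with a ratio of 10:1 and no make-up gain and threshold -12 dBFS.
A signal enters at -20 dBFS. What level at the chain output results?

Stage 1: 12 dB above -32 dBFS, reduced 4:1 to 3 dB above → -29 dBFS; +5 dB make-up → -24 dBFS.
Stage 2: below threshold (-24 ≤ -17); passes unchanged; make-up brings it to -21 dBFS.
Stage 3: -21 dBFS ≤ -12 dBFS, so stage 3 doesn't engage; output -21 dBFS.

-21 dBFS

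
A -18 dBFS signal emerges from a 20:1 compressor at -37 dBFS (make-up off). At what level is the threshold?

Input is 20 dB above T (since output overshoot × R = input overshoot: (-37 − T)·20 = -18 − T gives T = -38 dBFS).
Check: -38 + (-18 − (-38))/20 = -38 + 1 = -37 dBFS. ✓

-38 dBFS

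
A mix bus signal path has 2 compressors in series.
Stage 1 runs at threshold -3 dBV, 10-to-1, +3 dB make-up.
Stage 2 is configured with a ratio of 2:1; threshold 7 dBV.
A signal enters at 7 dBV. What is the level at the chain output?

Stage 1: overshoot 10 dB → 10/10 = 1 dB → -2 dBV; +3 dB make-up → 1 dBV.
Stage 2: below threshold (1 ≤ 7); passes unchanged; output 1 dBV.

1 dBV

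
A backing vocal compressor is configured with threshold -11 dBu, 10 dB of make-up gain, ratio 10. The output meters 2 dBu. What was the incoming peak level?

Remove make-up: 2 − 10 = -8 dBu.
The compressed level sits -8 − (-11) = 3 dB over threshold.
Before 10:1 compression the overshoot was 3 × 10 = 30 dB, so input = -11 + 30 = 19 dBu.

19 dBu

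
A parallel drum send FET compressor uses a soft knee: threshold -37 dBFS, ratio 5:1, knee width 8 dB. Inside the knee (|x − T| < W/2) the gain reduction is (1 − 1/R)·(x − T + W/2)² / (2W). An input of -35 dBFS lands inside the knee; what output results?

x − T + W/2 = -35 − (-37) + 4 = 6.
GR = (1 − 1/5) × 6² / 16 = 0.8 × 36 / 16 = 1.8 dB.
Output = -35 − 1.8 = -36.8 dBFS.

-36.8 dBFS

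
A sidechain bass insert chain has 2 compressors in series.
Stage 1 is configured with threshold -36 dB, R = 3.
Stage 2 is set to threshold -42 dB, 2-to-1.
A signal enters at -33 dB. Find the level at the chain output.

-38.5 dB

Stage 1: overshoot 3 dB → 3/3 = 1 dB → -35 dB.
Stage 2: 7 dB above -42 dB, reduced 2:1 to 3.5 dB above → -38.5 dB.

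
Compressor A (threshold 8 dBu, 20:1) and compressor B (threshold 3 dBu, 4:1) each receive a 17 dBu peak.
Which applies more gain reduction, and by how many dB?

B, by 1.95 dB

A: overshoot 9 dB → output overshoot 0.45 dB → GR 8.55 dB.
B: overshoot 14 dB → output overshoot 3.5 dB → GR 10.5 dB.
B reduces 1.95 dB more.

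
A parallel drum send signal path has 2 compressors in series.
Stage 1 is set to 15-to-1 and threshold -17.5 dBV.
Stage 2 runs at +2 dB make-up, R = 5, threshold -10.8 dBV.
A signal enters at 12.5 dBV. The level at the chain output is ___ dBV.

Stage 1: 12.5 dBV is 30 dB over -17.5 dBV; at 15:1 that becomes 2 dB over, giving -15.5 dBV.
Stage 2: below threshold (-15.5 ≤ -10.8); passes unchanged; make-up brings it to -13.5 dBV.

-13.5 dBV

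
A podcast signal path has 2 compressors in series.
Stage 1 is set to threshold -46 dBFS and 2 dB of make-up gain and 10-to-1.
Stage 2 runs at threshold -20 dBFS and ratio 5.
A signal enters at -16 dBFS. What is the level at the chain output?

-41 dBFS

Stage 1: overshoot 30 dB → 30/10 = 3 dB → -43 dBFS; +2 dB make-up → -41 dBFS.
Stage 2: -41 dBFS ≤ -20 dBFS, so stage 2 doesn't engage; output -41 dBFS.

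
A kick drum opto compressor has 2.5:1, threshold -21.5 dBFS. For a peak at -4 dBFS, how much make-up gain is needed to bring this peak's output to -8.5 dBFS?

6 dB

Overshoot 17.5 dB → 17.5/2.5 = 7 dB after compression, so the compressed level is -21.5 + 7 = -14.5 dBFS.
Make-up = target − compressed = -8.5 − (-14.5) = 6 dB.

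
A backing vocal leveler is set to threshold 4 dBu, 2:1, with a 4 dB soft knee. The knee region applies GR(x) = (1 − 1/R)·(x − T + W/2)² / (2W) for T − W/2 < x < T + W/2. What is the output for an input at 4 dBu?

x − T + W/2 = 4 − 4 + 2 = 2.
GR = (1 − 1/2) × 2² / 8 = 0.5 × 4 / 8 = 0.25 dB.
Output = 4 − 0.25 = 3.75 dBu.

3.75 dBu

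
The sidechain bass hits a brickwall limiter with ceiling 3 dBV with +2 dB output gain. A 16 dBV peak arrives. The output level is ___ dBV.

5 dBV

A brickwall limiter is an ∞:1 compressor: any input above the ceiling is clamped to 3 dBV.
Output gain then adds 2 dB: 3 + 2 = 5 dBV.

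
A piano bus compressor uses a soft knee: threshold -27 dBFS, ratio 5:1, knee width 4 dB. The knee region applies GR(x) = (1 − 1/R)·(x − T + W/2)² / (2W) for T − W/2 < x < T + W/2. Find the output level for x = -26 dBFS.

-26.9 dBFS

x − T + W/2 = -26 − (-27) + 2 = 3.
GR = (1 − 1/5) × 3² / 8 = 0.8 × 9 / 8 = 0.9 dB.
Output = -26 − 0.9 = -26.9 dBFS.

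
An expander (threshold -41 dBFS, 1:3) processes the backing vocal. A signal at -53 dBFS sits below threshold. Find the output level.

-77 dBFS

Below threshold, a 1:3 expander applies gain = (3−1)×(T − x) of attenuation.
(3−1) × 12 = 24 dB, so output = -53 − 24 = -77 dBFS.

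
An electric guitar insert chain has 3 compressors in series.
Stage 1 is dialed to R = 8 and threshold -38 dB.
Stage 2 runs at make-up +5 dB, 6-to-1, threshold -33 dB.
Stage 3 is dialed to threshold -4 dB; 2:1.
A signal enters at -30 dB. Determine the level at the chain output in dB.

-32 dB

Stage 1: overshoot 8 dB → 8/8 = 1 dB → -37 dB.
Stage 2: -37 dB is at or below the -33 dB threshold — no compression; make-up brings it to -32 dB.
Stage 3: -32 dB ≤ -4 dB, so stage 3 doesn't engage; output -32 dB.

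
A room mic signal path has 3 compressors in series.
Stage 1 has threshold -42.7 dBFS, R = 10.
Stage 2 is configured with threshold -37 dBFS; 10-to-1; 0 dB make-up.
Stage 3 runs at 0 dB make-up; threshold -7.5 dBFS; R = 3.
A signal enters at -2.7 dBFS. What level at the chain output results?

-38.7 dBFS

Stage 1: -2.7 dBFS is 40 dB over -42.7 dBFS; at 10:1 that becomes 4 dB over, giving -38.7 dBFS.
Stage 2: -38.7 dBFS is at or below the -37 dBFS threshold — no compression; output -38.7 dBFS.
Stage 3: -38.7 dBFS is at or below the -7.5 dBFS threshold — no compression; output -38.7 dBFS.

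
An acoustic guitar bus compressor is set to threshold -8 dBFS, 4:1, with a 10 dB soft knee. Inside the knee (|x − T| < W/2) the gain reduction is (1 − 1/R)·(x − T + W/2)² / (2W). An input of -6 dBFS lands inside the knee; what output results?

x − T + W/2 = -6 − (-8) + 5 = 7.
GR = (1 − 1/4) × 7² / 20 = 0.75 × 49 / 20 = 1.8375 dB.
Output = -6 − 1.8375 = -7.8375 dBFS.

-7.8375 dBFS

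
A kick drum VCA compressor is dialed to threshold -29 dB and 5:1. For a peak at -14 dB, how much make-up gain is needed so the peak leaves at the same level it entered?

Without make-up, output = threshold + overshoot/5 = -29 + 3 = -26 dB.
Gap to target: 12 dB.

12 dB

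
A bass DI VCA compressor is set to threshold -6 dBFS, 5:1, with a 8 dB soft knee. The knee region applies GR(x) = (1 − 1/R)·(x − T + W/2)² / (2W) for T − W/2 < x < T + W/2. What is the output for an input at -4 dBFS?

x − T + W/2 = -4 − (-6) + 4 = 6.
GR = (1 − 1/5) × 6² / 16 = 0.8 × 36 / 16 = 1.8 dB.
Output = -4 − 1.8 = -5.8 dBFS.

-5.8 dBFS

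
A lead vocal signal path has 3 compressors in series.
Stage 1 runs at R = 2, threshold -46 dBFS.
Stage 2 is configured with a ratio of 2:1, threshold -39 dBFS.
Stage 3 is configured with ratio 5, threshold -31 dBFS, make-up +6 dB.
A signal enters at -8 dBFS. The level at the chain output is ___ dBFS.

-27 dBFS

Stage 1: 38 dB above -46 dBFS, reduced 2:1 to 19 dB above → -27 dBFS.
Stage 2: 12 dB above -39 dBFS, reduced 2:1 to 6 dB above → -33 dBFS.
Stage 3: -33 dBFS is at or below the -31 dBFS threshold — no compression; make-up brings it to -27 dBFS.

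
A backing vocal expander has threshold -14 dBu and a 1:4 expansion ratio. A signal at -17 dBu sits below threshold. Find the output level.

-26 dBu

The input is 3 dB below the -14 dBu threshold.
A 1:4 expander multiplies undershoot by 4: 3 × 4 = 12 dB below threshold.
Output = -14 − 12 = -26 dBu.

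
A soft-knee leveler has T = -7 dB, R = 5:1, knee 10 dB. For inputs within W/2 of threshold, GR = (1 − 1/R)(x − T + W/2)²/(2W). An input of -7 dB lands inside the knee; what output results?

x − T + W/2 = -7 − (-7) + 5 = 5.
GR = (1 − 1/5) × 5² / 20 = 0.8 × 25 / 20 = 1 dB.
Output = -7 − 1 = -8 dB.

-8 dB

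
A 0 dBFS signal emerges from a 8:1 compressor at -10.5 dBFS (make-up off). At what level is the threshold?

Let T be the threshold. Output overshoot = (input overshoot)/R, so -10.5 − T = (0 − T)/8.
8·(-10.5 − T) = 0 − T → 7·T = -84 − 0 = -84.
T = -84/7 = -12 dBFS.

-12 dBFS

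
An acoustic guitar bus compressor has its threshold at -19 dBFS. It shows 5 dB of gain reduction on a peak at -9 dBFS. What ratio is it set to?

2:1

Input overshoot = -9 − (-19) = 10 dB.
Output overshoot = 10 − 5 = 5 dB.
Ratio = input overshoot / output overshoot = 10 / 5 = 2.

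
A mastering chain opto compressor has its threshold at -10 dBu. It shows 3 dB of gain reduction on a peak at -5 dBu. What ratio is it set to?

2.5:1

Input overshoot = -5 − (-10) = 5 dB.
Output overshoot = 5 − 3 = 2 dB.
Ratio = input overshoot / output overshoot = 5 / 2 = 2.5.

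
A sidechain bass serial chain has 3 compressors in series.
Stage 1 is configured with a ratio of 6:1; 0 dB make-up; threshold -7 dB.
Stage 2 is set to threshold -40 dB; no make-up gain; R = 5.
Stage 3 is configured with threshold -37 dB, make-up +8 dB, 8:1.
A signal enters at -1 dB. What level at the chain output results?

-28.525 dB

Stage 1: 6 dB above -7 dB, reduced 6:1 to 1 dB above → -6 dB.
Stage 2: -6 dB is 34 dB over -40 dB; at 5:1 that becomes 6.8 dB over, giving -33.2 dB.
Stage 3: overshoot 3.8 dB → 3.8/8 = 0.475 dB → -36.525 dB; +8 dB make-up → -28.525 dB.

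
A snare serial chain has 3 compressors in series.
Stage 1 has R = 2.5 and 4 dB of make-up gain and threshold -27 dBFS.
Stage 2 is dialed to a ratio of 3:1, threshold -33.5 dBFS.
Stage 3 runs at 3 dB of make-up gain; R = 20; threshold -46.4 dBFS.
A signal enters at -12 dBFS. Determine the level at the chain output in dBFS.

-42.48 dBFS

Stage 1: -12 dBFS is 15 dB over -27 dBFS; at 2.5:1 that becomes 6 dB over, giving -21 dBFS; +4 dB make-up → -17 dBFS.
Stage 2: overshoot 16.5 dB → 16.5/3 = 5.5 dB → -28 dBFS.
Stage 3: 18.4 dB above -46.4 dBFS, reduced 20:1 to 0.92 dB above → -45.48 dBFS; +3 dB make-up → -42.48 dBFS.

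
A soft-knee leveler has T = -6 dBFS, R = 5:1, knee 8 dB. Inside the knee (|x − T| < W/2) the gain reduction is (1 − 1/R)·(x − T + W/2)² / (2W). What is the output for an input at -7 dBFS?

-7.45 dBFS

x − T + W/2 = -7 − (-6) + 4 = 3.
GR = (1 − 1/5) × 3² / 16 = 0.8 × 9 / 16 = 0.45 dB.
Output = -7 − 0.45 = -7.45 dBFS.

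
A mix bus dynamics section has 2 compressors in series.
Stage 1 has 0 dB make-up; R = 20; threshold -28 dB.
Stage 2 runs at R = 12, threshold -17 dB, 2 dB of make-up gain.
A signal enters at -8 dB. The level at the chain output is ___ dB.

Stage 1: -8 dB is 20 dB over -28 dB; at 20:1 that becomes 1 dB over, giving -27 dB.
Stage 2: -27 dB is at or below the -17 dB threshold — no compression; make-up brings it to -25 dB.

-25 dB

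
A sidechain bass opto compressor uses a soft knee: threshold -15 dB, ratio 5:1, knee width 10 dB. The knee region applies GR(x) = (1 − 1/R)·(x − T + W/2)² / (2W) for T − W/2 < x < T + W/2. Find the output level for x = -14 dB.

-15.44 dB

x − T + W/2 = -14 − (-15) + 5 = 6.
GR = (1 − 1/5) × 6² / 20 = 0.8 × 36 / 20 = 1.44 dB.
Output = -14 − 1.44 = -15.44 dB.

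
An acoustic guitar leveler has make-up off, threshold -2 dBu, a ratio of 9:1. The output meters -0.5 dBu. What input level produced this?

That's 1.5 dB above the -2 dBu threshold.
Input overshoot = R × output overshoot = 13.5 dB → input = -2 + 13.5 = 11.5 dBu.

11.5 dBu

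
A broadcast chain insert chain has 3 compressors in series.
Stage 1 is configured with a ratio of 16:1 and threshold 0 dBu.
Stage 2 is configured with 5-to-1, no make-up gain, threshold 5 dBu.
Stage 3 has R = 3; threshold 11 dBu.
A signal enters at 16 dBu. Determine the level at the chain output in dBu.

1 dBu

Stage 1: 16 dB above 0 dBu, reduced 16:1 to 1 dB above → 1 dBu.
Stage 2: 1 dBu ≤ 5 dBu, so stage 2 doesn't engage; output 1 dBu.
Stage 3: below threshold (1 ≤ 11); passes unchanged; output 1 dBu.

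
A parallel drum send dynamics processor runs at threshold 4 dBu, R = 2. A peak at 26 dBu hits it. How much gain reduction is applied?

11 dB

The signal is 22 dB above threshold.
After 2:1 compression the overshoot becomes 22/2 = 11 dB.
So the signal is attenuated by 22 − 11 = 11 dB.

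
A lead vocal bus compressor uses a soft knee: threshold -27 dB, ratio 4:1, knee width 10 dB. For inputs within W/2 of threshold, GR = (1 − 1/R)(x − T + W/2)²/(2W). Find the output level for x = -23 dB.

x − T + W/2 = -23 − (-27) + 5 = 9.
GR = (1 − 1/4) × 9² / 20 = 0.75 × 81 / 20 = 3.0375 dB.
Output = -23 − 3.0375 = -26.0375 dB.

-26.0375 dB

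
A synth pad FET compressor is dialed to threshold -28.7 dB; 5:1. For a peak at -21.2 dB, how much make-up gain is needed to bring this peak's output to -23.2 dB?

Without make-up, output = threshold + overshoot/5 = -28.7 + 1.5 = -27.2 dB.
Gap to target: 4 dB.

4 dB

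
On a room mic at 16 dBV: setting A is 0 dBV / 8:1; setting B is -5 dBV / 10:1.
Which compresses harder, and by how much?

A: 16 dB over, compressed to 2 dB over, so 14 dB of GR.
B: 21 dB over, compressed to 2.1 dB over, so 18.9 dB of GR.
B applies 4.9 dB more gain reduction.

B, by 4.9 dB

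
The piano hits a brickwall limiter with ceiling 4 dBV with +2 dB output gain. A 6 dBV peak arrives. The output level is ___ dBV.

6 dBV

At ∞:1, everything above 4 dBV is held at the ceiling.
Output gain then adds 2 dB: 4 + 2 = 6 dBV.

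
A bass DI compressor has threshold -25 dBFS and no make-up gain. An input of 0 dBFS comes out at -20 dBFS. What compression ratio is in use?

Input overshoot = 0 − (-25) = 25 dB; output overshoot = -20 − (-25) = 5 dB.
Ratio = 25 / 5 = 5.

5:1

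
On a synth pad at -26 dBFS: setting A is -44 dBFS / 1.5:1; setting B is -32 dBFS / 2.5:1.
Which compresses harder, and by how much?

A: 18 dB over, compressed to 12 dB over, so 6 dB of GR.
B: 6 dB over, compressed to 2.4 dB over, so 3.6 dB of GR.
A applies 2.4 dB more gain reduction.

A, by 2.4 dB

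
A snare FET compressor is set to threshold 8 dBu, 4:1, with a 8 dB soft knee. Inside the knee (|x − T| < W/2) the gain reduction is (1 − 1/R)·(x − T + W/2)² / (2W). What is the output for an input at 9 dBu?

x − T + W/2 = 9 − 8 + 4 = 5.
GR = (1 − 1/4) × 5² / 16 = 0.75 × 25 / 16 = 1.171875 dB.
Output = 9 − 1.171875 = 7.828125 dBu.

7.828125 dBu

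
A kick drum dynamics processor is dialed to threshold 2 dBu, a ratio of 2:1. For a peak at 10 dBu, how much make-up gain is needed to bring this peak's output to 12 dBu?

6 dB

Overshoot 8 dB → 8/2 = 4 dB after compression, so the compressed level is 2 + 4 = 6 dBu.
Make-up = target − compressed = 12 − 6 = 6 dB.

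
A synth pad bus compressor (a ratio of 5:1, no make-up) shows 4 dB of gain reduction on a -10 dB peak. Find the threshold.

Input is 5 dB above T (since output overshoot × R = input overshoot: (-14 − T)·5 = -10 − T gives T = -15 dB).
Check: -15 + (-10 − (-15))/5 = -15 + 1 = -14 dB. ✓

-15 dB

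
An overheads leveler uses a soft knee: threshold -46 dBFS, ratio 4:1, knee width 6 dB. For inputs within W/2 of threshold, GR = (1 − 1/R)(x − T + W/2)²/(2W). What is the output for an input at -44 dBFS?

-45.5625 dBFS

x − T + W/2 = -44 − (-46) + 3 = 5.
GR = (1 − 1/4) × 5² / 12 = 0.75 × 25 / 12 = 1.5625 dB.
Output = -44 − 1.5625 = -45.5625 dBFS.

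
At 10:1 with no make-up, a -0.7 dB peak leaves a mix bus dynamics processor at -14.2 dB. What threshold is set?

Input is 15 dB above T (since output overshoot × R = input overshoot: (-14.2 − T)·10 = -0.7 − T gives T = -15.7 dB).
Check: -15.7 + (-0.7 − (-15.7))/10 = -15.7 + 1.5 = -14.2 dB. ✓

-15.7 dB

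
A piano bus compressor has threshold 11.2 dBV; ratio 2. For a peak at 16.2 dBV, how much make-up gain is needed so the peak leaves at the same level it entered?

Overshoot 5 dB → 5/2 = 2.5 dB after compression, so the compressed level is 11.2 + 2.5 = 13.7 dBV.
Make-up = target − compressed = 16.2 − 13.7 = 2.5 dB.

2.5 dB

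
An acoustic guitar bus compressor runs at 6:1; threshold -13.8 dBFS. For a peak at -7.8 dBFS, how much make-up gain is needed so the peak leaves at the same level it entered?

5 dB

The peak compresses to -13.8 + 6/6 = -12.8 dBFS.
To reach -7.8 dBFS requires -7.8 − (-12.8) = 5 dB of make-up.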